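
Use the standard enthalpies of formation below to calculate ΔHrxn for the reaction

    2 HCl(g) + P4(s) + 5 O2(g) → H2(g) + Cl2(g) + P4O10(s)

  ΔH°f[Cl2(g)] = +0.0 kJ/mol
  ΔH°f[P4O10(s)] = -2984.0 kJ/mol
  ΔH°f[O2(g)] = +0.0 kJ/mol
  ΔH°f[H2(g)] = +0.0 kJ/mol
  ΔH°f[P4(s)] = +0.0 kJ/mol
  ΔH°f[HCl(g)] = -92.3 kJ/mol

ΔHrxn = -2799.4 kJ/mol

ΔH°rxn = Σ nΔHf°(products) − Σ nΔHf°(reactants).
Products: 1·(+0.0) + 1·(+0.0) + 1·(-2984.0) = -2984.0
Reactants: 2·(-92.3) + 1·(+0.0) + 5·(+0.0) = -184.6
ΔHrxn = (-2984.0) − (-184.6) = -2799.4 kJ/mol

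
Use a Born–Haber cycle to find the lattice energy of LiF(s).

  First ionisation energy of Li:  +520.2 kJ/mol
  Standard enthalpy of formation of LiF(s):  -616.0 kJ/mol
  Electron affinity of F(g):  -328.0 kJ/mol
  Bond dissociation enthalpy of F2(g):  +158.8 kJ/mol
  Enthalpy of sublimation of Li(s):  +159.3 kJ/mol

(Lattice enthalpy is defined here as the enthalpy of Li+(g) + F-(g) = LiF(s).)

ΔHf° = 1·ΔHsub + 1·(ΣIE) + 1/2·D(F2) + 1·EA + U
-616.0 = 1·(+159.3) + 1·(+520.2) + 1/2·(+158.8) + 1·(-328.0) + U
U = -616.0 − (+430.9) = -1046.9 kJ/mol

U = -1046.9 kJ/mol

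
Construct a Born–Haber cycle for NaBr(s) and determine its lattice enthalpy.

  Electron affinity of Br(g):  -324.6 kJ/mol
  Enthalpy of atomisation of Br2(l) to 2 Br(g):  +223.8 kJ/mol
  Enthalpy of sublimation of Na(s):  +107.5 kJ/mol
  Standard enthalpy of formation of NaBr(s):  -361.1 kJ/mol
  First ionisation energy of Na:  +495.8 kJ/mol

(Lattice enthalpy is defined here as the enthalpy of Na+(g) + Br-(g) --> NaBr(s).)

U = -751.7 kJ/mol

ΔHf° = 1·ΔHsub + 1·(ΣIE) + 1/2·D(Br2) + 1·EA + U
-361.1 = 1·(+107.5) + 1·(+495.8) + 1/2·(+223.8) + 1·(-324.6) + U
U = -361.1 − (+390.6) = -751.7 kJ/mol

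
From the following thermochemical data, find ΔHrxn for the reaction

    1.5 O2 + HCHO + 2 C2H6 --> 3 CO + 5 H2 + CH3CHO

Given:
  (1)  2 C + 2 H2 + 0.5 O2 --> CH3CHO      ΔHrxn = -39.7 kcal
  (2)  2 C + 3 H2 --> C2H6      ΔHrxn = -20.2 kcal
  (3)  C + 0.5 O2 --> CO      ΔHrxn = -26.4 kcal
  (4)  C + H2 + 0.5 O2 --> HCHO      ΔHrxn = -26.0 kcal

(1) as written: -39.7 kcal
(2) reversed and × 2: (-2)·(-20.2) = +40.4 kcal
(3) × 3: (3)·(-26.4) = -79.2 kcal
(4) reversed: +26.0 kcal
ΔHrxn = (1)·(-39.7) + (-2)·(-20.2) + (3)·(-26.4) + (-1)·(-26.0) = -52.5 kcal

ΔHrxn = -52.5 kcal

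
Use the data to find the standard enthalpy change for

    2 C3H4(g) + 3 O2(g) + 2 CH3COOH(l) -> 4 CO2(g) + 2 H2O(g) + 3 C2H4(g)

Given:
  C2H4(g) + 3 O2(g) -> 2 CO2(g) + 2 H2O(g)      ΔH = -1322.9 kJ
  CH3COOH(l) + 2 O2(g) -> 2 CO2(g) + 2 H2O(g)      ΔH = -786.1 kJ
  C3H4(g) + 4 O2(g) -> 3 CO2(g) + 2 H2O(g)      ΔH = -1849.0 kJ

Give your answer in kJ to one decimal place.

equation 1 reversed and × 3: (-3)·(-1322.9) = +3968.7 kJ
equation 2 × 2: (2)·(-786.1) = -1572.2 kJ
equation 3 × 2: (2)·(-1849.0) = -3698.0 kJ
ΔH = (-3)·(-1322.9) + (2)·(-786.1) + (2)·(-1849.0) = -1301.5 kJ

ΔH = -1301.5 kJ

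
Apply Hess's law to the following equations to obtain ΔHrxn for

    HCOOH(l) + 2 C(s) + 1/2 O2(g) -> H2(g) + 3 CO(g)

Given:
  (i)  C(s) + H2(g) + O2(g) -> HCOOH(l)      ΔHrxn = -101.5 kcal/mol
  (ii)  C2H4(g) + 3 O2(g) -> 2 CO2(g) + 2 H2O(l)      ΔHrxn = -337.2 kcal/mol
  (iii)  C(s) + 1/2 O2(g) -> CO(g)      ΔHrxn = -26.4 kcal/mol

ΔHrxn = 22.3 kcal/mol

(i) reversed: +101.5 kcal/mol
(ii): not needed.
(iii) × 3: (3)·(-26.4) = -79.2 kcal/mol
Summing the manipulated equations, ΔHrxn = (+101.5) + (-79.2) = 22.3 kcal/mol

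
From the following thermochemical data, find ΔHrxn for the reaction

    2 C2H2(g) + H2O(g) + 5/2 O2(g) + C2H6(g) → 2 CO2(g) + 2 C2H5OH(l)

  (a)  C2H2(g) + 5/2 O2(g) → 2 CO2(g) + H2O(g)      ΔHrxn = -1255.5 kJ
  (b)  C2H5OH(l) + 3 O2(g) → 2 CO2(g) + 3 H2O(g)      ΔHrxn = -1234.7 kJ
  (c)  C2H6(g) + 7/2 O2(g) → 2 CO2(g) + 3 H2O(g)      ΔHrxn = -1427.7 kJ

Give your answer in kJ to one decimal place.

ΔHrxn = -1469.3 kJ

(a) × 2: (2)·(-1255.5) = -2511.0 kJ
(b) reversed and × 2: (-2)·(-1234.7) = +2469.4 kJ
(c) as written: -1427.7 kJ
Since enthalpy is a state function, ΔHrxn = (-2511.0) + (+2469.4) + (-1427.7) = -1469.3 kJ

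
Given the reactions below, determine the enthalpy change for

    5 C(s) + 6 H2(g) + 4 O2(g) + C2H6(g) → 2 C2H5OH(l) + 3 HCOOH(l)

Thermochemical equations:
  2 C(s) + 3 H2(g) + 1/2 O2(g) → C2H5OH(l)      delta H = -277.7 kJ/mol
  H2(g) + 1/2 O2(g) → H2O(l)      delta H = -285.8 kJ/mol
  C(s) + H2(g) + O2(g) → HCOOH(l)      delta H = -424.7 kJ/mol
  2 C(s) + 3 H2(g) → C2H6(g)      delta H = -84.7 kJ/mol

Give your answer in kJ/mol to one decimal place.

delta H = -1744.8 kJ/mol

equation 1 × 2 (scale by 2 for the 2 C2H5OH(l)): (2)·(-277.7) = -555.4 kJ/mol
equation 2: not needed (H2O(l) appears nowhere else).
equation 3 × 3 (scale by 3 for the 3 HCOOH(l)): (3)·(-424.7) = -1274.1 kJ/mol
equation 4 reversed (reverse to put C2H6(g) on the reactant side): +84.7 kJ/mol
By Hess's law, delta H = (-555.4) + (-1274.1) + (+84.7) = -1744.8 kJ/mol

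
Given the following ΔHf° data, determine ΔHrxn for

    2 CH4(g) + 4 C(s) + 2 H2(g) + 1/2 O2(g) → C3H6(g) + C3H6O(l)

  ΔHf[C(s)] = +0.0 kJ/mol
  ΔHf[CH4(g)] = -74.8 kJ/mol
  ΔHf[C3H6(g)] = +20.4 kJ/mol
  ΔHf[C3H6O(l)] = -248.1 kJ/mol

ΔHrxn = -78.1 kJ/mol

Products: 1·(+20.4) + 1·(-248.1) = -227.7
Reactants: 2·(-74.8) + 4·(+0.0) + 2·(+0.0) + 1/2·(+0.0) = -149.6
ΔHrxn = (-227.7) − (-149.6) = -78.1 kJ/mol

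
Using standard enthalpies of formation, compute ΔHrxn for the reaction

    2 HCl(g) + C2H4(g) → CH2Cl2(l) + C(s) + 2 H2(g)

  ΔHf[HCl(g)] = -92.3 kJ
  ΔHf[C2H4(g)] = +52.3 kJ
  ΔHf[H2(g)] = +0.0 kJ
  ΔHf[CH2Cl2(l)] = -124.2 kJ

Products: 1·(-124.2) + 1·(+0.0) + 2·(+0.0) = -124.2
Reactants: 2·(-92.3) + 1·(+52.3) = -132.3
ΔHrxn = (-124.2) − (-132.3) = 8.1 kJ

ΔHrxn = 8.1 kJ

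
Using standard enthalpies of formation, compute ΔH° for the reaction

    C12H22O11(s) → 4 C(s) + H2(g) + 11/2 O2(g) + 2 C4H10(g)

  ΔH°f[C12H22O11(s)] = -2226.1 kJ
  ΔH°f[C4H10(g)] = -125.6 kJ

ΔH° = 1974.9 kJ

ΔH°rxn = Σ nΔHf°(products) − Σ nΔHf°(reactants).
Products: 4·(+0.0) + 1·(+0.0) + 11/2·(+0.0) + 2·(-125.6) = -251.2
Reactants: 1·(-2226.1) = -2226.1
ΔH° = (-251.2) − (-2226.1) = 1974.9 kJ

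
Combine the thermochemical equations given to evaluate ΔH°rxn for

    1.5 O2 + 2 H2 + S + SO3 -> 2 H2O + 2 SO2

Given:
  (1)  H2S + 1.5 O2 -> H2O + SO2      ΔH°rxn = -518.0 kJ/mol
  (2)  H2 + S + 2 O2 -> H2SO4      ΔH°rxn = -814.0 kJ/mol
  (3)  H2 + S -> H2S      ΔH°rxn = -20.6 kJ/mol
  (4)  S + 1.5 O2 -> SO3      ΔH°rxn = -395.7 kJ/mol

(1) × 2 (scale by 2 for the 2 H2O): (2)·(-518.0) = -1036.0 kJ/mol
(2): not needed (H2SO4 appears nowhere else).
(3) × 2: (2)·(-20.6) = -41.2 kJ/mol
(4) reversed (reverse to put SO3 on the reactant side): +395.7 kJ/mol
By Hess's law, ΔH°rxn = (-1036.0) + (-41.2) + (+395.7) = -681.5 kJ/mol

ΔH°rxn = -681.5 kJ/mol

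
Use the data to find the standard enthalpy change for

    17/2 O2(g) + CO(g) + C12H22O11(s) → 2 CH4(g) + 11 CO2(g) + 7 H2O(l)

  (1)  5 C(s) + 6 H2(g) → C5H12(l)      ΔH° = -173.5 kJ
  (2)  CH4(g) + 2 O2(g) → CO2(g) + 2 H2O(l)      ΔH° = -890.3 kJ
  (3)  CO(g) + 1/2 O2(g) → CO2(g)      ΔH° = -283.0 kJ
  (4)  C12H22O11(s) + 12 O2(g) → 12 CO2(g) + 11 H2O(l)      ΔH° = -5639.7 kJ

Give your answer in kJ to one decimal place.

(1): not needed (C(s) appears nowhere else).
(2) reversed and × 2 (reverse to put CH4(g) on the product side; scale by 2 for the 2 CH4(g)): (-2)·(-890.3) = +1780.6 kJ
(3) as written (CO(g) already on the reactant side): -283.0 kJ
(4) as written (C12H22O11(s) already on the reactant side): -5639.7 kJ
Since enthalpy is a state function, ΔH° = (-2)·(-890.3) + (1)·(-283.0) + (1)·(-5639.7) = -4142.1 kJ

ΔH° = -4142.1 kJ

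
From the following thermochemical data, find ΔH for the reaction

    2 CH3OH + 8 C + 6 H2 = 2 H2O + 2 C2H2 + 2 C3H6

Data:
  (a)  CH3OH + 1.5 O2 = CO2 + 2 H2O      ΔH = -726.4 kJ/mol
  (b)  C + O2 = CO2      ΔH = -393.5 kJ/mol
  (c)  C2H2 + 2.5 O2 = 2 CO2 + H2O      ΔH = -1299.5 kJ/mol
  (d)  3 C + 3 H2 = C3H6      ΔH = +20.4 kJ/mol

(a) × 2: (2)·(-726.4) = -1452.8 kJ/mol
(b) × 2: (2)·(-393.5) = -787.0 kJ/mol
(c) reversed and × 2: (-2)·(-1299.5) = +2599.0 kJ/mol
(d) × 2: (2)·(+20.4) = +40.8 kJ/mol
Since enthalpy is a state function, ΔH = (2)·(-726.4) + (2)·(-393.5) + (-2)·(-1299.5) + (2)·(+20.4) = 400.0 kJ/mol

ΔH = 400.0 kJ/mol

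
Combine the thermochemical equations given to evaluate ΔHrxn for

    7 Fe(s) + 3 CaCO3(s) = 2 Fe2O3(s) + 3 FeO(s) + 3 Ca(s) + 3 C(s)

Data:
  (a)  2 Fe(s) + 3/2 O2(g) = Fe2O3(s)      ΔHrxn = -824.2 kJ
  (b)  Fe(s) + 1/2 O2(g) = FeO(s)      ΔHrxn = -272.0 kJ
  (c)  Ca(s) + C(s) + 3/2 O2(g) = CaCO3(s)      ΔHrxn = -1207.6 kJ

(a) × 2 (×2 to match 2 Fe2O3(s) in the target): (2)·(-824.2) = -1648.4 kJ
(b) × 3 (scale by 3 for the 3 FeO(s)): (3)·(-272.0) = -816.0 kJ
(c) reversed and × 3 (reverse to put CaCO3(s) on the reactant side; ×3 to match 3 CaCO3(s) in the target): (-3)·(-1207.6) = +3622.8 kJ
Summing the manipulated equations, ΔHrxn = (2)·(-824.2) + (3)·(-272.0) + (-3)·(-1207.6) = 1158.4 kJ

ΔHrxn = 1158.4 kJ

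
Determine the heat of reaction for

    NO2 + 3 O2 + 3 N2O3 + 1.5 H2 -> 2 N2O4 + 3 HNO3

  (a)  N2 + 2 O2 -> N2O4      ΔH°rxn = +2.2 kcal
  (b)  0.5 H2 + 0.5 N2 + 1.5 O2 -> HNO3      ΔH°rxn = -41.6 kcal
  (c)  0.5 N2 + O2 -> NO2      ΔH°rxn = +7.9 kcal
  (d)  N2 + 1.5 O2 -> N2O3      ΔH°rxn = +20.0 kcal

ΔH°rxn = -188.3 kcal

(a) × 2: (2)·(+2.2) = +4.4 kcal
(b) × 3: (3)·(-41.6) = -124.8 kcal
(c) reversed: -7.9 kcal
(d) reversed and × 3: (-3)·(+20.0) = -60.0 kcal
ΔH°rxn = (+4.4) + (-124.8) + (-7.9) + (-60.0) = -188.3 kcal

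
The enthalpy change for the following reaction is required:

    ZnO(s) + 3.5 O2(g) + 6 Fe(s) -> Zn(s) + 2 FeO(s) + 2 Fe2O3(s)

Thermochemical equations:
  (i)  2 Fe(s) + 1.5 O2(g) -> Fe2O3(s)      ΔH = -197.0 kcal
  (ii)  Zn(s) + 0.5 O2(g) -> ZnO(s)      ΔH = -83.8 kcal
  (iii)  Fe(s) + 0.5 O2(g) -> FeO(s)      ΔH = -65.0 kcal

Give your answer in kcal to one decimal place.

(i) × 2 (scale by 2 for the 2 Fe2O3(s)): (2)·(-197.0) = -394.0 kcal
(ii) reversed (reverse to put ZnO(s) on the reactant side): +83.8 kcal
(iii) × 2 (×2 to match 2 FeO(s) in the target): (2)·(-65.0) = -130.0 kcal
Summing the manipulated equations, ΔH = (2)·(-197.0) + (-1)·(-83.8) + (2)·(-65.0) = -440.2 kcal

ΔH = -440.2 kcal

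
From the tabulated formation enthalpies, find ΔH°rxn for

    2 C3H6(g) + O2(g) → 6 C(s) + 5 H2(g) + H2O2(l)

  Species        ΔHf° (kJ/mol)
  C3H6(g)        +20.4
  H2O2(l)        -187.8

ΔH°rxn = Σ nΔHf°(products) − Σ nΔHf°(reactants).
Products: 6·(+0.0) + 5·(+0.0) + 1·(-187.8) = -187.8
Reactants: 2·(+20.4) + 1·(+0.0) = +40.8
ΔH°rxn = (-187.8) − (+40.8) = -228.6 kJ/mol

ΔH°rxn = -228.6 kJ/mol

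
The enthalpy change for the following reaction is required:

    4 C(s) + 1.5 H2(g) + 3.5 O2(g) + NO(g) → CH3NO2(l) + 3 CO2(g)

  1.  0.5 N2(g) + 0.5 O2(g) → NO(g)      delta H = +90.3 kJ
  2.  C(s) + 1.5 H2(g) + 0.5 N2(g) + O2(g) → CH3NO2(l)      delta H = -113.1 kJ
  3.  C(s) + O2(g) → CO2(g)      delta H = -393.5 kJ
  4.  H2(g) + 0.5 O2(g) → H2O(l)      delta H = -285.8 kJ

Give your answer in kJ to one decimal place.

delta H = -1383.9 kJ

eq. 1 reversed (NO(g) must end up as a reactant): -90.3 kJ
eq. 2 as written (CH3NO2(l) already on the product side): -113.1 kJ
eq. 3 × 3 (scale by 3 for the 3 CO2(g)): (3)·(-393.5) = -1180.5 kJ
eq. 4: not needed (H2O(l) appears nowhere else).
Summing the manipulated equations, delta H = (-90.3) + (-113.1) + (-1180.5) = -1383.9 kJ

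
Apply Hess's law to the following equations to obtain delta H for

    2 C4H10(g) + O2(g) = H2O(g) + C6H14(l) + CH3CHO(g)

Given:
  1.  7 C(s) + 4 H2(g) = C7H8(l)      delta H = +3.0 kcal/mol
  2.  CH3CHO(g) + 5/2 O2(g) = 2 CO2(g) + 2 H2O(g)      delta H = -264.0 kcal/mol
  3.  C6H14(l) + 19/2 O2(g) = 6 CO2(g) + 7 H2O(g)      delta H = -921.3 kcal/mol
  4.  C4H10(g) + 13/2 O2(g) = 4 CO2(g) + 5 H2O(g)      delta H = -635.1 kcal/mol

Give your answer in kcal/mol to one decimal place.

delta H = -84.9 kcal/mol

eq. 1: not needed (C(s) appears nowhere else).
eq. 2 reversed (CH3CHO(g) must end up as a product): +264.0 kcal/mol
eq. 3 reversed (C6H14(l) must end up as a product): +921.3 kcal/mol
eq. 4 × 2 (scale by 2 for the 2 C4H10(g)): (2)·(-635.1) = -1270.2 kcal/mol
delta H = (+264.0) + (+921.3) + (-1270.2) = -84.9 kcal/mol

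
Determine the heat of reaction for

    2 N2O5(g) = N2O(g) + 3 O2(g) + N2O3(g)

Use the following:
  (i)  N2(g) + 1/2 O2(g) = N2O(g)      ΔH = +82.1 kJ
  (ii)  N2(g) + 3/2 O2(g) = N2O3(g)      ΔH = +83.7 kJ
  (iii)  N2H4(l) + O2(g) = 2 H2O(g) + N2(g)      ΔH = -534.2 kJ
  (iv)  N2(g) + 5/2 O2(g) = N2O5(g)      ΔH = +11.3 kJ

ΔH = 143.2 kJ

(i) as written: +82.1 kJ
(ii) as written: +83.7 kJ
(iii): not needed.
(iv) reversed and × 2: (-2)·(+11.3) = -22.6 kJ
Summing the manipulated equations, ΔH = (+82.1) + (+83.7) + (-22.6) = 143.2 kJ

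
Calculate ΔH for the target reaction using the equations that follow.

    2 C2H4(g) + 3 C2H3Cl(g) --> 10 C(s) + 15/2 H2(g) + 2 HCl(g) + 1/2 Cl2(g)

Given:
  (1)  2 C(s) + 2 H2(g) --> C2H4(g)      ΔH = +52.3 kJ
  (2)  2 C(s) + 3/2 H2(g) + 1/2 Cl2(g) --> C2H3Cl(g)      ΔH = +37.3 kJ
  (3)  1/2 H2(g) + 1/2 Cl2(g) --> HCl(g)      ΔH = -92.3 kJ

(1) reversed and × 2: (-2)·(+52.3) = -104.6 kJ
(2) reversed and × 3: (-3)·(+37.3) = -111.9 kJ
(3) × 2: (2)·(-92.3) = -184.6 kJ
By Hess's law, ΔH = (-2)·(+52.3) + (-3)·(+37.3) + (2)·(-92.3) = -401.1 kJ

ΔH = -401.1 kJ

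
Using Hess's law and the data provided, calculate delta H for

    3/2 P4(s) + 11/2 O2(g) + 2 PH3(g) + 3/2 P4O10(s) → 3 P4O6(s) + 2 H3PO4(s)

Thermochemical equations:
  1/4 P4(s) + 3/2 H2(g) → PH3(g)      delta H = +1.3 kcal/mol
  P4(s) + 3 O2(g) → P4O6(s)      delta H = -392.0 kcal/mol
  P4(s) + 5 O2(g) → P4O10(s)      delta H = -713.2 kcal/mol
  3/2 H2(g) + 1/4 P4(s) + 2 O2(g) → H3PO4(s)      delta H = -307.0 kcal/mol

delta H = -722.8 kcal/mol

equation 1 reversed and × 2: (-2)·(+1.3) = -2.6 kcal/mol
equation 2 × 3: (3)·(-392.0) = -1176.0 kcal/mol
equation 3 reversed and × 3/2: (-3/2)·(-713.2) = +1069.8 kcal/mol
equation 4 × 2: (2)·(-307.0) = -614.0 kcal/mol
delta H = (-2.6) + (-1176.0) + (+1069.8) + (-614.0) = -722.8 kcal/mol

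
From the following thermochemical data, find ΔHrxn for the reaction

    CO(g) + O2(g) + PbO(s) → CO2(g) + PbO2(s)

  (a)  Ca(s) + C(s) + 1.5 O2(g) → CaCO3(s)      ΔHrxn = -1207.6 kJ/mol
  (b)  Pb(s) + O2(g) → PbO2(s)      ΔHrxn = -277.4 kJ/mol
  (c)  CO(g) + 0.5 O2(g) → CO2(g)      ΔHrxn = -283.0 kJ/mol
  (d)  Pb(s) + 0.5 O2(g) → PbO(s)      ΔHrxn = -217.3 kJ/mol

(a): not needed (Ca(s) appears nowhere else).
(b) as written (PbO2(s) already on the product side): -277.4 kJ/mol
(c) as written (CO(g) already on the reactant side): -283.0 kJ/mol
(d) reversed (reverse to put PbO(s) on the reactant side): +217.3 kJ/mol
ΔHrxn = (1)·(-277.4) + (1)·(-283.0) + (-1)·(-217.3) = -343.1 kJ/mol

ΔHrxn = -343.1 kJ/mol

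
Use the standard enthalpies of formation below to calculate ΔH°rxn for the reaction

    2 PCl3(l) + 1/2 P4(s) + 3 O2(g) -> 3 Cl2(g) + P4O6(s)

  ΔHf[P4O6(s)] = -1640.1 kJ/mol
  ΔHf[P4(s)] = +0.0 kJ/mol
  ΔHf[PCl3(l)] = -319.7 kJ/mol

ΔH°rxn = Σ nΔHf°(products) − Σ nΔHf°(reactants).
Products: 3·(+0.0) + 1·(-1640.1) = -1640.1
Reactants: 2·(-319.7) + 1/2·(+0.0) + 3·(+0.0) = -639.4
ΔH°rxn = (-1640.1) − (-639.4) = -1000.7 kJ/mol

ΔH°rxn = -1000.7 kJ/mol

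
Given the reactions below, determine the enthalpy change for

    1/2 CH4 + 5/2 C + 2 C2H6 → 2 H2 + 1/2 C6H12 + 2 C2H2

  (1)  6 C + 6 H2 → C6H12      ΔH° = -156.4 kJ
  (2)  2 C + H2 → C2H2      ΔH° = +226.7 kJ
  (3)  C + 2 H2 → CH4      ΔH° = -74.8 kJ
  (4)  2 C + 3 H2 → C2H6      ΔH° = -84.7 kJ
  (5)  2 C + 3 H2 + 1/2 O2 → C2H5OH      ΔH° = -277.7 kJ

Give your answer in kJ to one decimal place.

ΔH° = 582.0 kJ

(1) × 1/2 (scale by 1/2 for the 1/2 C6H12): (1/2)·(-156.4) = -78.2 kJ
(2) × 2 (scale by 2 for the 2 C2H2): (2)·(+226.7) = +453.4 kJ
(3) reversed and × 1/2 (reverse to put CH4 on the reactant side; ×1/2 to match 1/2 CH4 in the target): (-1/2)·(-74.8) = +37.4 kJ
(4) reversed and × 2 (C2H6 must end up as a reactant; scale by 2 for the 2 C2H6): (-2)·(-84.7) = +169.4 kJ
(5): not needed (O2 appears nowhere else).
By Hess's law, ΔH° = (-78.2) + (+453.4) + (+37.4) + (+169.4) = 582.0 kJ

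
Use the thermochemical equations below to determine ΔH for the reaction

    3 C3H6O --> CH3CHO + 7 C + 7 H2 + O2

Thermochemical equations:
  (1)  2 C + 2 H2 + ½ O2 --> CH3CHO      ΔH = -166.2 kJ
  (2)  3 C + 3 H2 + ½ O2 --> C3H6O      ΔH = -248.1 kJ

ΔH = 578.1 kJ

(1) as written (CH3CHO already on the product side): -166.2 kJ
(2) reversed and × 3 (reverse to put C3H6O on the reactant side; ×3 to match 3 C3H6O in the target): (-3)·(-248.1) = +744.3 kJ
ΔH = (-166.2) + (+744.3) = 578.1 kJ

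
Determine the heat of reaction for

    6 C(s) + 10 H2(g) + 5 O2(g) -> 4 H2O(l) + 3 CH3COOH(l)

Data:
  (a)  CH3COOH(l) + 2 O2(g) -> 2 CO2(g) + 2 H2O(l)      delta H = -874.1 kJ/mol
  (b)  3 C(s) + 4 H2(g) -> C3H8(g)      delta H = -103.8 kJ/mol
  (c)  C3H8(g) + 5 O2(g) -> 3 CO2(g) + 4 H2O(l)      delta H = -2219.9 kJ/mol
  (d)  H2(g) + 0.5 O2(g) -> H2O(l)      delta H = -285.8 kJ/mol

delta H = -2596.7 kJ/mol

(a) reversed and × 3: (-3)·(-874.1) = +2622.3 kJ/mol
(b) × 2: (2)·(-103.8) = -207.6 kJ/mol
(c) × 2: (2)·(-2219.9) = -4439.8 kJ/mol
(d) × 2: (2)·(-285.8) = -571.6 kJ/mol
delta H = (-3)·(-874.1) + (2)·(-103.8) + (2)·(-2219.9) + (2)·(-285.8) = -2596.7 kJ/mol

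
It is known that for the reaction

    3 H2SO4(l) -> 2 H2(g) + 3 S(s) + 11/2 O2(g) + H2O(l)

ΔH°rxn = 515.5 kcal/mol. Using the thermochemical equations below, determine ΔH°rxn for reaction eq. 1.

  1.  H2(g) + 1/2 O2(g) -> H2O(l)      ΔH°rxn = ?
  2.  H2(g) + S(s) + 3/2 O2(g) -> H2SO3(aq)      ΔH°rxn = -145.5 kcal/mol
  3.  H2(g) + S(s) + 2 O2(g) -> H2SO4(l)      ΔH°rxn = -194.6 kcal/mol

ΔH°rxn = -68.3 kcal/mol

eq. 1 as written (H2O(l) already on the product side): contributes x
eq. 2: not needed (H2SO3(aq) appears nowhere else).
eq. 3 reversed and × 3 (reverse to put H2SO4(l) on the reactant side; ×3 to match 3 H2SO4(l) in the target): (-3)·(-194.6) = +583.8 kcal/mol
+515.5 = (+583.8) + x
x = (+515.5 − (+583.8)) / (1) = -68.3 kcal/mol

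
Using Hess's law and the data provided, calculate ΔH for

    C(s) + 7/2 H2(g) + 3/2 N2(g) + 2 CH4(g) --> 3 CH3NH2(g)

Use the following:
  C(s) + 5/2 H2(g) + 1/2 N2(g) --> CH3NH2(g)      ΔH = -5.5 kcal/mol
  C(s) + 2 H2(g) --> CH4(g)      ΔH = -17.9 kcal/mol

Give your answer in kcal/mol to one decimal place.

ΔH = 19.3 kcal/mol

equation 1 × 3 (scale by 3 for the 3 CH3NH2(g)): (3)·(-5.5) = -16.5 kcal/mol
equation 2 reversed and × 2 (reverse to put CH4(g) on the reactant side; ×2 to match 2 CH4(g) in the target): (-2)·(-17.9) = +35.8 kcal/mol
Summing the manipulated equations, ΔH = (-16.5) + (+35.8) = 19.3 kcal/mol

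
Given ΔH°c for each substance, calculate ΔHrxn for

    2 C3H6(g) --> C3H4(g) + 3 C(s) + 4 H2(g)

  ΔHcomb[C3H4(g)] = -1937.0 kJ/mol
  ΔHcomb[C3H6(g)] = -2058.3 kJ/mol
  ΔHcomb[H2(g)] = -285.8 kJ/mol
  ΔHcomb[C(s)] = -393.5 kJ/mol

ΔHrxn = 144.1 kJ/mol

With combustion enthalpies, reactants minus products:
= [2·(-2058.3)] − [1·(-1937.0) + 3·(-393.5) + 4·(-285.8)]
= 144.1 kJ/mol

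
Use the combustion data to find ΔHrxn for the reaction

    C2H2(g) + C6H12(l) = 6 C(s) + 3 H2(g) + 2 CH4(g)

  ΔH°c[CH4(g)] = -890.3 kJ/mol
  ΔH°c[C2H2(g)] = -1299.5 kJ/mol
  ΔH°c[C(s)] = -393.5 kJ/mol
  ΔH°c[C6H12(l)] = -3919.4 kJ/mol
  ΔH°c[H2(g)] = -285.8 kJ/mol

Using ΔH = Σ nΔHc°(reactants) − Σ nΔHc°(products):
= [1·(-1299.5) + 1·(-3919.4)] − [6·(-393.5) + 3·(-285.8) + 2·(-890.3)]
= -219.9 kJ/mol

ΔHrxn = -219.9 kJ/mol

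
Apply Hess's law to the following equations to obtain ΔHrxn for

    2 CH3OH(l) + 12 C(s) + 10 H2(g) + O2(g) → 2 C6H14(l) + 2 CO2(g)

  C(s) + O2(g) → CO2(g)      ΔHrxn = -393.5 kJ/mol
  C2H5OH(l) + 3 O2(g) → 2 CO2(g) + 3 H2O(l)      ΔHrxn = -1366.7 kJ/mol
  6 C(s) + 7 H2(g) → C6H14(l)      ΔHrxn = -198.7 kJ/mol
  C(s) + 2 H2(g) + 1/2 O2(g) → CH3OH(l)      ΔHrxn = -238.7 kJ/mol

equation 1 × 2: (2)·(-393.5) = -787.0 kJ/mol
equation 2: not needed.
equation 3 × 2: (2)·(-198.7) = -397.4 kJ/mol
equation 4 reversed and × 2: (-2)·(-238.7) = +477.4 kJ/mol
ΔHrxn = (2)·(-393.5) + (2)·(-198.7) + (-2)·(-238.7) = -707.0 kJ/mol

ΔHrxn = -707.0 kJ/mol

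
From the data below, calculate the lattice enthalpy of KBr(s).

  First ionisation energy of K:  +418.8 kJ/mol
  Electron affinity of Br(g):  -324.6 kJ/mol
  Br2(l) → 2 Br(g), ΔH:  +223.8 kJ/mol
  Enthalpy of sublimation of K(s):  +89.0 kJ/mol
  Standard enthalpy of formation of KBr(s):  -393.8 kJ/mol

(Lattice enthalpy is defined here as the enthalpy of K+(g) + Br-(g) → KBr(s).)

U = -688.9 kJ/mol

ΔHf° = 1·ΔHsub + 1·(ΣIE) + 1/2·D(Br2) + 1·EA + U
-393.8 = 1·(+89.0) + 1·(+418.8) + 1/2·(+223.8) + 1·(-324.6) + U
U = -393.8 − (+295.1) = -688.9 kJ/mol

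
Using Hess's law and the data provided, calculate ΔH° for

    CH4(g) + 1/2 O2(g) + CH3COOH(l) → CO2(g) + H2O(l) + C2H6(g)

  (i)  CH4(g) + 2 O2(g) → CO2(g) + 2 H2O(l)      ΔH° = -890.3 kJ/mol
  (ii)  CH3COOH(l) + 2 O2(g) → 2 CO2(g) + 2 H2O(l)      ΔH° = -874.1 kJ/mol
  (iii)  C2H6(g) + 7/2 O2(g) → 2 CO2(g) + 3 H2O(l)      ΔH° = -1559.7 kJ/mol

ΔH° = -204.7 kJ/mol

(i) as written: -890.3 kJ/mol
(ii) as written: -874.1 kJ/mol
(iii) reversed: +1559.7 kJ/mol
ΔH° = (-890.3) + (-874.1) + (+1559.7) = -204.7 kJ/mol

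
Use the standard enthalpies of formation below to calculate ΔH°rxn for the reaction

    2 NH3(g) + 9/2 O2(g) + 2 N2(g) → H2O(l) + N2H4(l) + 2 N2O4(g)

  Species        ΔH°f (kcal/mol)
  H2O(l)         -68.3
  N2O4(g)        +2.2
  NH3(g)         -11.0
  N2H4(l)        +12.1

Products: 1·(-68.3) + 1·(+12.1) + 2·(+2.2) = -51.8
Reactants: 2·(-11.0) + 9/2·(+0.0) + 2·(+0.0) = -22.0
ΔH°rxn = (-51.8) − (-22.0) = -29.8 kcal/mol

ΔH°rxn = -29.8 kcal/mol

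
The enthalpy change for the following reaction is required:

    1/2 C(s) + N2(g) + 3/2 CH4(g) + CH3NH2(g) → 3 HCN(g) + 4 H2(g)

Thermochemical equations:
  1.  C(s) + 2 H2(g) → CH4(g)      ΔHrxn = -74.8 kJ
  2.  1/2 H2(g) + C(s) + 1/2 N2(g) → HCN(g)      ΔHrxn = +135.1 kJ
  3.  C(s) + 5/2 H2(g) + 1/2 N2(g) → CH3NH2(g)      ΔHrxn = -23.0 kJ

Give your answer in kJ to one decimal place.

eq. 1 reversed and × 3/2 (CH4(g) must end up as a reactant; scale by 3/2 for the 3/2 CH4(g)): (-3/2)·(-74.8) = +112.2 kJ
eq. 2 × 3 (scale by 3 for the 3 HCN(g)): (3)·(+135.1) = +405.3 kJ
eq. 3 reversed (reverse to put CH3NH2(g) on the reactant side): +23.0 kJ
By Hess's law, ΔHrxn = (+112.2) + (+405.3) + (+23.0) = 540.5 kJ

ΔHrxn = 540.5 kJ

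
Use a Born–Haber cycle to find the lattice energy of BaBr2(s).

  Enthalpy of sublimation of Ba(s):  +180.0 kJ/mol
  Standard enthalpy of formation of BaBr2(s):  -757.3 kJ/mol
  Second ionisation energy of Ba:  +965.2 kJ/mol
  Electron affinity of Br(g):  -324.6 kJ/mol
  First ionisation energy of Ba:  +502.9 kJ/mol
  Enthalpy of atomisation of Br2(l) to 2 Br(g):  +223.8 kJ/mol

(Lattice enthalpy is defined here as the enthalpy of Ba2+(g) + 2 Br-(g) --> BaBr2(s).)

U = -1980.0 kJ/mol

ΔHf° = 1·ΔHsub + 1·(ΣIE) + 1·D(Br2) + 2·EA + U
-757.3 = 1·(+180.0) + 1·(+1468.1) + 1·(+223.8) + 2·(-324.6) + U
U = -757.3 − (+1222.7) = -1980.0 kJ/mol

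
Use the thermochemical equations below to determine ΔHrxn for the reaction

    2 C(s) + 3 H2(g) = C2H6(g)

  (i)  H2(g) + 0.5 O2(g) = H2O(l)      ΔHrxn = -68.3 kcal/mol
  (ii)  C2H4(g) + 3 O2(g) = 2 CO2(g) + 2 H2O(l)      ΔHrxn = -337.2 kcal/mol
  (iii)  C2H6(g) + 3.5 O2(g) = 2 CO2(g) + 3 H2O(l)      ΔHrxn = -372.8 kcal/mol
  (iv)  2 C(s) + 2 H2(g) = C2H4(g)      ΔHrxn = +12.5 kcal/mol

(i) as written: -68.3 kcal/mol
(ii) as written: -337.2 kcal/mol
(iii) reversed (C2H6(g) must end up as a product): +372.8 kcal/mol
(iv) as written (C(s) already on the reactant side): +12.5 kcal/mol
ΔHrxn = (-68.3) + (-337.2) + (+372.8) + (+12.5) = -20.2 kcal/mol

ΔHrxn = -20.2 kcal/mol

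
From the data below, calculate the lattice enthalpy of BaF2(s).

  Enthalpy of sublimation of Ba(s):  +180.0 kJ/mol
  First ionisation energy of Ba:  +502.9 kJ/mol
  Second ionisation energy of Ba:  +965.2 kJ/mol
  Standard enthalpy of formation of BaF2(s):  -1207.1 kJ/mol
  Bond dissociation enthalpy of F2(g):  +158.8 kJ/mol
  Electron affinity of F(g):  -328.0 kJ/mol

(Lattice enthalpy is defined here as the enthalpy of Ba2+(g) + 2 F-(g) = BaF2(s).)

ΔHf° = 1·ΔHsub + 1·(ΣIE) + 1·D(F2) + 2·EA + U
-1207.1 = 1·(+180.0) + 1·(+1468.1) + 1·(+158.8) + 2·(-328.0) + U
U = -1207.1 − (+1150.9) = -2358.0 kJ/mol

U = -2358.0 kJ/mol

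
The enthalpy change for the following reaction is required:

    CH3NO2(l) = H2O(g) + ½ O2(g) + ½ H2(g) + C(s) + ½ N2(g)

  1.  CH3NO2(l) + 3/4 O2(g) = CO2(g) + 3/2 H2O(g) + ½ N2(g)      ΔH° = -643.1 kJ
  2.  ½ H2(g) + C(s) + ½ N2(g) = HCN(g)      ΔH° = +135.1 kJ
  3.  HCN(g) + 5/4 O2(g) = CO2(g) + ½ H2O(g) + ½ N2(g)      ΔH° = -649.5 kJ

eq. 1 as written: -643.1 kJ
eq. 2 reversed: -135.1 kJ
eq. 3 reversed: +649.5 kJ
ΔH° = (1)·(-643.1) + (-1)·(+135.1) + (-1)·(-649.5) = -128.7 kJ

ΔH° = -128.7 kJ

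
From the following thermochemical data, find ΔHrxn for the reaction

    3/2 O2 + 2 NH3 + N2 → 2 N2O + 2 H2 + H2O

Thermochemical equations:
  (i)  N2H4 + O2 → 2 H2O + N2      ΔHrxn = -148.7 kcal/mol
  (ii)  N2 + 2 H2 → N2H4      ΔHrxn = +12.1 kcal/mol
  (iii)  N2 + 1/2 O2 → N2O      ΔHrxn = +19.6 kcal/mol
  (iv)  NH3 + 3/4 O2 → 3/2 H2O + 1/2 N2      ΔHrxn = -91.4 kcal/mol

(i) reversed: +148.7 kcal/mol
(ii) reversed (H2 must end up as a product): -12.1 kcal/mol
(iii) × 2 (scale by 2 for the 2 N2O): (2)·(+19.6) = +39.2 kcal/mol
(iv) × 2 (×2 to match 2 NH3 in the target): (2)·(-91.4) = -182.8 kcal/mol
ΔHrxn = (-1)·(-148.7) + (-1)·(+12.1) + (2)·(+19.6) + (2)·(-91.4) = -7.0 kcal/mol

ΔHrxn = -7.0 kcal/mol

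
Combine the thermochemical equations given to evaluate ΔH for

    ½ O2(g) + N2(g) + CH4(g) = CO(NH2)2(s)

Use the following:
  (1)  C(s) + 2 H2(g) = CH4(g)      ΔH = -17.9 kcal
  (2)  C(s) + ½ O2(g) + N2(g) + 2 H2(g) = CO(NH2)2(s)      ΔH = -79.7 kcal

ΔH = -61.8 kcal

(1) reversed (CH4(g) must end up as a reactant): +17.9 kcal
(2) as written (CO(NH2)2(s) already on the product side): -79.7 kcal
ΔH = (-1)·(-17.9) + (1)·(-79.7) = -61.8 kcal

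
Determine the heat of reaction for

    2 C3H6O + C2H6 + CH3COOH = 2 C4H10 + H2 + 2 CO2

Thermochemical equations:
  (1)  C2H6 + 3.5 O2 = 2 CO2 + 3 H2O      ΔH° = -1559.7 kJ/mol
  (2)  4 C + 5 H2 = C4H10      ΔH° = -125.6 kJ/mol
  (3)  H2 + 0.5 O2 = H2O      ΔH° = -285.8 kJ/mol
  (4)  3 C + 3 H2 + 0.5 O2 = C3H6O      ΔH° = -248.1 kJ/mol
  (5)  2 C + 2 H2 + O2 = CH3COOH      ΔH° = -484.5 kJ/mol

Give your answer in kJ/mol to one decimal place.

ΔH° = 27.2 kJ/mol

(1) as written (C2H6 already on the reactant side): -1559.7 kJ/mol
(2) × 2 (×2 to match 2 C4H10 in the target): (2)·(-125.6) = -251.2 kJ/mol
(3) reversed and × 3: (-3)·(-285.8) = +857.4 kJ/mol
(4) reversed and × 2 (reverse to put C3H6O on the reactant side; scale by 2 for the 2 C3H6O): (-2)·(-248.1) = +496.2 kJ/mol
(5) reversed (reverse to put CH3COOH on the reactant side): +484.5 kJ/mol
Since enthalpy is a state function, ΔH° = (-1559.7) + (-251.2) + (+857.4) + (+496.2) + (+484.5) = 27.2 kJ/mol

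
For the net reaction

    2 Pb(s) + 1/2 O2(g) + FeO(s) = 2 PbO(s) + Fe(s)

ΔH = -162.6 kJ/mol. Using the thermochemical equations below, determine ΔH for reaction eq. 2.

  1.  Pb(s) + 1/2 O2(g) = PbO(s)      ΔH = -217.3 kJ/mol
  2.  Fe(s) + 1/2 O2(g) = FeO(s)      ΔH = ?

eq. 1 × 2 (scale by 2 for the 2 PbO(s)): (2)·(-217.3) = -434.6 kJ/mol
eq. 2 reversed (reverse to put FeO(s) on the reactant side): contributes −x
-162.6 = (-434.6) − x
x = (-162.6 − (-434.6)) / (-1) = -272.0 kJ/mol

ΔH = -272.0 kJ/mol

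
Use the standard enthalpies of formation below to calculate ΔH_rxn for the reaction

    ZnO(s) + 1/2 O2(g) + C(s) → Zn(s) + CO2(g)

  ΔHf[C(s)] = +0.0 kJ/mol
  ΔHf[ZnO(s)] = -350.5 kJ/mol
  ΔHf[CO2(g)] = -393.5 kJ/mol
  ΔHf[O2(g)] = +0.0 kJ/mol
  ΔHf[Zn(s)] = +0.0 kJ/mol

ΔH_rxn = -43.0 kJ/mol

Products: 1·(+0.0) + 1·(-393.5) = -393.5
Reactants: 1·(-350.5) + 1/2·(+0.0) + 1·(+0.0) = -350.5
ΔH_rxn = (-393.5) − (-350.5) = -43.0 kJ/mol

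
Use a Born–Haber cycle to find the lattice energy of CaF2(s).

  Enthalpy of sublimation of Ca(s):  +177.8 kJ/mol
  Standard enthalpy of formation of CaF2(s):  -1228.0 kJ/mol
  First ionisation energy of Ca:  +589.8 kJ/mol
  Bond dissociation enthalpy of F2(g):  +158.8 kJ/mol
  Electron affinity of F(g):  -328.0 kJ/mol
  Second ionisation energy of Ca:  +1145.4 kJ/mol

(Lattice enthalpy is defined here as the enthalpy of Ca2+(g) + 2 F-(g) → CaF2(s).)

ΔHf° = 1·ΔHsub + 1·(ΣIE) + 1·D(F2) + 2·EA + U
-1228.0 = 1·(+177.8) + 1·(+1735.2) + 1·(+158.8) + 2·(-328.0) + U
U = -1228.0 − (+1415.8) = -2643.8 kJ/mol

U = -2643.8 kJ/mol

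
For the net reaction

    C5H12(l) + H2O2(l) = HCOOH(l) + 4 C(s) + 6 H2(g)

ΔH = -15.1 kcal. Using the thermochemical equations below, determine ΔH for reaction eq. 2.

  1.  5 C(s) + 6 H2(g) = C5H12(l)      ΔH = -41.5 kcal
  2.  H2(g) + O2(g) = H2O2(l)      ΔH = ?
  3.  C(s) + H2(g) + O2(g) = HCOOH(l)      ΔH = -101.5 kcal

eq. 1 reversed (reverse to put C5H12(l) on the reactant side): +41.5 kcal
eq. 2 reversed (reverse to put H2O2(l) on the reactant side): contributes −x
eq. 3 as written (HCOOH(l) already on the product side): -101.5 kcal
-15.1 = (+41.5) + (-101.5) − x
x = (-15.1 − (-60.0)) / (-1) = -44.9 kcal

ΔH = -44.9 kcal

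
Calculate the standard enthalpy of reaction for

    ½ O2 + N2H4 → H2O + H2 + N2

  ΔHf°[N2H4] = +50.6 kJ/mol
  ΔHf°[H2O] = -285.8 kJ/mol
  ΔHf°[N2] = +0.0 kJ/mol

Products: 1·(-285.8) + 1·(+0.0) + 1·(+0.0) = -285.8
Reactants: 1/2·(+0.0) + 1·(+50.6) = +50.6
ΔH_rxn = (-285.8) − (+50.6) = -336.4 kJ/mol

ΔH_rxn = -336.4 kJ/mol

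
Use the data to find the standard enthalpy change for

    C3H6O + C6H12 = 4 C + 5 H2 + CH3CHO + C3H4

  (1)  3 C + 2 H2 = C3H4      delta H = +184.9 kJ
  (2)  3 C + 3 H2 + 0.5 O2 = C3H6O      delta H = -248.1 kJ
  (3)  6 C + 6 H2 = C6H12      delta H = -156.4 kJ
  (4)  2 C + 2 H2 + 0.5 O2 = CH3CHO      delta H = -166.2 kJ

delta H = 423.2 kJ

(1) as written (C3H4 already on the product side): +184.9 kJ
(2) reversed (reverse to put C3H6O on the reactant side): +248.1 kJ
(3) reversed (C6H12 must end up as a reactant): +156.4 kJ
(4) as written (CH3CHO already on the product side): -166.2 kJ
delta H = (+184.9) + (+248.1) + (+156.4) + (-166.2) = 423.2 kJ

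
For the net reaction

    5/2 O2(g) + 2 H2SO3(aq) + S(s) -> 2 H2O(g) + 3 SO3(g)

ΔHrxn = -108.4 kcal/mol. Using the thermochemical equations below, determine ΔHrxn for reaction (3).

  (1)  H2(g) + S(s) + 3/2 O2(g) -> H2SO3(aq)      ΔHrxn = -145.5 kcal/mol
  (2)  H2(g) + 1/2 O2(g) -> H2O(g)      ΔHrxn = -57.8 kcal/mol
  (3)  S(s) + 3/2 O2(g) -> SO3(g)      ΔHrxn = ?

(1) reversed and × 2: (-2)·(-145.5) = +291.0 kcal/mol
(2) × 2: (2)·(-57.8) = -115.6 kcal/mol
(3) × 3: contributes 3·x
-108.4 = (+291.0) + (-115.6) + 3·x
x = (-108.4 − (+175.4)) / (3) = -94.6 kcal/mol

ΔHrxn = -94.6 kcal/mol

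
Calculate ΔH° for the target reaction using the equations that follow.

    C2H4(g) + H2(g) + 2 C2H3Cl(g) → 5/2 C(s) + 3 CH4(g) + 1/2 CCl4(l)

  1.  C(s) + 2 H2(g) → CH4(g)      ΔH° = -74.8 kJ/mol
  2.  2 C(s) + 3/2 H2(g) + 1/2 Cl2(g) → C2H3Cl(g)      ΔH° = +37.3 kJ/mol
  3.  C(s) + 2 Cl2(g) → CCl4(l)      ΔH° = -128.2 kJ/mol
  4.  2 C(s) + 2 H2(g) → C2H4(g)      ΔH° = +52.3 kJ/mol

eq. 1 × 3 (scale by 3 for the 3 CH4(g)): (3)·(-74.8) = -224.4 kJ/mol
eq. 2 reversed and × 2 (C2H3Cl(g) must end up as a reactant; ×2 to match 2 C2H3Cl(g) in the target): (-2)·(+37.3) = -74.6 kJ/mol
eq. 3 × 1/2 (×1/2 to match 1/2 CCl4(l) in the target): (1/2)·(-128.2) = -64.1 kJ/mol
eq. 4 reversed (C2H4(g) must end up as a reactant): -52.3 kJ/mol
Summing the manipulated equations, ΔH° = (3)·(-74.8) + (-2)·(+37.3) + (1/2)·(-128.2) + (-1)·(+52.3) = -415.4 kJ/mol

ΔH° = -415.4 kJ/mol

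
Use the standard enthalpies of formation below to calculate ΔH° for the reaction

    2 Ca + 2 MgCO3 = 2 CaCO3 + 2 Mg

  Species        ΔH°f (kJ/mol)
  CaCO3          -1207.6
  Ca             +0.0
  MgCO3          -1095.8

ΔH° = -223.6 kJ/mol

ΔH°rxn = Σ nΔHf°(products) − Σ nΔHf°(reactants).
Products: 2·(-1207.6) + 2·(+0.0) = -2415.2
Reactants: 2·(+0.0) + 2·(-1095.8) = -2191.6
ΔH° = (-2415.2) − (-2191.6) = -223.6 kJ/mol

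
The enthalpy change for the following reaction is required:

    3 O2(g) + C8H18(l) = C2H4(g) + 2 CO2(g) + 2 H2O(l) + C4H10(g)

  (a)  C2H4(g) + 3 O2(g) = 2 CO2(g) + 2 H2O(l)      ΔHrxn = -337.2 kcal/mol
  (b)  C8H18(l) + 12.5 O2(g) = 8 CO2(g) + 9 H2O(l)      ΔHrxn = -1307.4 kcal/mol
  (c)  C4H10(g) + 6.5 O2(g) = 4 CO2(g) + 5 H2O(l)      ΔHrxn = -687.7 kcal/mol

ΔHrxn = -282.5 kcal/mol

(a) reversed: +337.2 kcal/mol
(b) as written: -1307.4 kcal/mol
(c) reversed: +687.7 kcal/mol
Combining the equations, ΔHrxn = (-1)·(-337.2) + (1)·(-1307.4) + (-1)·(-687.7) = -282.5 kcal/mol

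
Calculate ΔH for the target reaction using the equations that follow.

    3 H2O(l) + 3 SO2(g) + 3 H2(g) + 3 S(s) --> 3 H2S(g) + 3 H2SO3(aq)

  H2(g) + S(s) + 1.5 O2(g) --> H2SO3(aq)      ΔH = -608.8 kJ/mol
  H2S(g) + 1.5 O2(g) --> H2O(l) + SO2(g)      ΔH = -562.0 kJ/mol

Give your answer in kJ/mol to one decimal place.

ΔH = -140.4 kJ/mol

equation 1 × 3 (×3 to match 3 H2SO3(aq) in the target): (3)·(-608.8) = -1826.4 kJ/mol
equation 2 reversed and × 3 (H2S(g) must end up as a product; ×3 to match 3 H2S(g) in the target): (-3)·(-562.0) = +1686.0 kJ/mol
ΔH = (3)·(-608.8) + (-3)·(-562.0) = -140.4 kJ/mol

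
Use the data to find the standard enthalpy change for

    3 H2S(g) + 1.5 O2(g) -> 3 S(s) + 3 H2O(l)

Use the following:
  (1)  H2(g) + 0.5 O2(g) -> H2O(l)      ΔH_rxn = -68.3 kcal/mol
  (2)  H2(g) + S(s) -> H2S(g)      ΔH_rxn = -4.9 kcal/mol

(1) × 3 (scale by 3 for the 3 H2O(l)): (3)·(-68.3) = -204.9 kcal/mol
(2) reversed and × 3 (reverse to put H2S(g) on the reactant side; ×3 to match 3 H2S(g) in the target): (-3)·(-4.9) = +14.7 kcal/mol
ΔH_rxn = (-204.9) + (+14.7) = -190.2 kcal/mol

ΔH_rxn = -190.2 kcal/mol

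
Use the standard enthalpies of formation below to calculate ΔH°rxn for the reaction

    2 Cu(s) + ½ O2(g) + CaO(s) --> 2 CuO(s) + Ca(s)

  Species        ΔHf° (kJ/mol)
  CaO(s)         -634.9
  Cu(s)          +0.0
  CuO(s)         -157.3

Products: 2·(-157.3) + 1·(+0.0) = -314.6
Reactants: 2·(+0.0) + 1/2·(+0.0) + 1·(-634.9) = -634.9
ΔH°rxn = (-314.6) − (-634.9) = 320.3 kJ/mol

ΔH°rxn = 320.3 kJ/mol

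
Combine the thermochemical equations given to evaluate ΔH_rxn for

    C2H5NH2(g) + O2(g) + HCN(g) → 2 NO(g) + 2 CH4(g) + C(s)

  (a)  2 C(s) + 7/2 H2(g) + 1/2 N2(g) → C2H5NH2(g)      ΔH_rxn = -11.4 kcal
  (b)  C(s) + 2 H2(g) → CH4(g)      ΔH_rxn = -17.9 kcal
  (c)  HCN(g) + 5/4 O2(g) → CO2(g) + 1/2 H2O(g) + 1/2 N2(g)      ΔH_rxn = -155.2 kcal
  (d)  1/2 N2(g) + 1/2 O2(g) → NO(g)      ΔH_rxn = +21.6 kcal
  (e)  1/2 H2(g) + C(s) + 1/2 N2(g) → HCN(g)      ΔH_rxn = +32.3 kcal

(a) reversed (reverse to put C2H5NH2(g) on the reactant side): +11.4 kcal
(b) × 2 (×2 to match 2 CH4(g) in the target): (2)·(-17.9) = -35.8 kcal
(c): not needed (H2O(g) appears nowhere else).
(d) × 2 (scale by 2 for the 2 NO(g)): (2)·(+21.6) = +43.2 kcal
(e) reversed: -32.3 kcal
ΔH_rxn = (-1)·(-11.4) + (2)·(-17.9) + (2)·(+21.6) + (-1)·(+32.3) = -13.5 kcal

ΔH_rxn = -13.5 kcal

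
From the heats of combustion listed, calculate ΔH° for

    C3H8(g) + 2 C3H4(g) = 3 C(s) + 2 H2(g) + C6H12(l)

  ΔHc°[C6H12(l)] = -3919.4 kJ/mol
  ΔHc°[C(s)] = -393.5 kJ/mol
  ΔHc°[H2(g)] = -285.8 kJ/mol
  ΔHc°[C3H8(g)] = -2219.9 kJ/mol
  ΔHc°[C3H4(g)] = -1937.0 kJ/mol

ΔH° = -422.4 kJ/mol

With combustion enthalpies, reactants minus products:
= [1·(-2219.9) + 2·(-1937.0)] − [3·(-393.5) + 2·(-285.8) + 1·(-3919.4)]
= -422.4 kJ/mol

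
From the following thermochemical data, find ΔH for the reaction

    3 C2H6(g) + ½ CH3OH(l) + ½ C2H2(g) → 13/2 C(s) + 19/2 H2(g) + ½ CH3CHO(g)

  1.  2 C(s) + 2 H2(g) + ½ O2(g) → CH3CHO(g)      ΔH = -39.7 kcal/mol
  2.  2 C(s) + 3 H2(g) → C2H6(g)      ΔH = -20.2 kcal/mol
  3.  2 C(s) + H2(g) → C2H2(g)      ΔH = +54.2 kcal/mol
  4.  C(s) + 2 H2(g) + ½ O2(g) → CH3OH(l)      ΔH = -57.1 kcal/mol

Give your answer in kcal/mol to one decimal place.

ΔH = 42.2 kcal/mol

eq. 1 × 1/2: (1/2)·(-39.7) = -19.85 kcal/mol
eq. 2 reversed and × 3: (-3)·(-20.2) = +60.6 kcal/mol
eq. 3 reversed and × 1/2: (-1/2)·(+54.2) = -27.1 kcal/mol
eq. 4 reversed and × 1/2: (-1/2)·(-57.1) = +28.55 kcal/mol
Summing the manipulated equations, ΔH = (-19.85) + (+60.6) + (-27.1) + (+28.55) = 42.2 kcal/mol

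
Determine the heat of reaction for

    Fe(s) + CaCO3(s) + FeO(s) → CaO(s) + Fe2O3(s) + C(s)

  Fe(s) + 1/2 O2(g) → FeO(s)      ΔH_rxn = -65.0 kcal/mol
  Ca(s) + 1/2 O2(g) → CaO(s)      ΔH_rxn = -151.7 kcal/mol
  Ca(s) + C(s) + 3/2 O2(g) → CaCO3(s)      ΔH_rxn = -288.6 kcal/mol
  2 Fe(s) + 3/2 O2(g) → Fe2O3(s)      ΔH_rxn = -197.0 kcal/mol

ΔH_rxn = 4.9 kcal/mol

equation 1 reversed: +65.0 kcal/mol
equation 2 as written: -151.7 kcal/mol
equation 3 reversed: +288.6 kcal/mol
equation 4 as written: -197.0 kcal/mol
Since enthalpy is a state function, ΔH_rxn = (-1)·(-65.0) + (1)·(-151.7) + (-1)·(-288.6) + (1)·(-197.0) = 4.9 kcal/mol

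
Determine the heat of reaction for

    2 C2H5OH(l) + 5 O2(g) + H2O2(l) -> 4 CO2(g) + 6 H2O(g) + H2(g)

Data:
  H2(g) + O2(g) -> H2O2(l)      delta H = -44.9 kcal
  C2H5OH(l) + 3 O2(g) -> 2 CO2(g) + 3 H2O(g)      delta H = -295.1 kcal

delta H = -545.3 kcal

equation 1 reversed: +44.9 kcal
equation 2 × 2: (2)·(-295.1) = -590.2 kcal
By Hess's law, delta H = (+44.9) + (-590.2) = -545.3 kcal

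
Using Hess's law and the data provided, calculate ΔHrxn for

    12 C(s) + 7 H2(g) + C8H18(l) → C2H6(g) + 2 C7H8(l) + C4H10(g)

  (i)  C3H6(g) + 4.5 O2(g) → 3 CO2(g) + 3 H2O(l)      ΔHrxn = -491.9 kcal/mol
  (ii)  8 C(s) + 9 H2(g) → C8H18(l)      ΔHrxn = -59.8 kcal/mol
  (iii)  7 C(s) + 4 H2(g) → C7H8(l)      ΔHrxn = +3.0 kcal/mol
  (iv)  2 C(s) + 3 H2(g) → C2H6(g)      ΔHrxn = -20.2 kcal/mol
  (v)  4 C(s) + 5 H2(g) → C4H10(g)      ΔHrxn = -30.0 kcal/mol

ΔHrxn = 15.6 kcal/mol

(i): not needed (H2O(l) appears nowhere else).
(ii) reversed (C8H18(l) must end up as a reactant): +59.8 kcal/mol
(iii) × 2 (scale by 2 for the 2 C7H8(l)): (2)·(+3.0) = +6.0 kcal/mol
(iv) as written (C2H6(g) already on the product side): -20.2 kcal/mol
(v) as written (C4H10(g) already on the product side): -30.0 kcal/mol
ΔHrxn = (+59.8) + (+6.0) + (-20.2) + (-30.0) = 15.6 kcal/mol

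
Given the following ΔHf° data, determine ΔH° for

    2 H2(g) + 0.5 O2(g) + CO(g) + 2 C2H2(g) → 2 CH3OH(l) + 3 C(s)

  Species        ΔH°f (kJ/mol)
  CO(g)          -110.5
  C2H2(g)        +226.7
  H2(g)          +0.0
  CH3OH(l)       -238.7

ΔH°rxn = Σ nΔHf°(products) − Σ nΔHf°(reactants).
Products: 2·(-238.7) + 3·(+0.0) = -477.4
Reactants: 2·(+0.0) + 1/2·(+0.0) + 1·(-110.5) + 2·(+226.7) = +342.9
ΔH° = (-477.4) − (+342.9) = -820.3 kJ/mol

ΔH° = -820.3 kJ/mol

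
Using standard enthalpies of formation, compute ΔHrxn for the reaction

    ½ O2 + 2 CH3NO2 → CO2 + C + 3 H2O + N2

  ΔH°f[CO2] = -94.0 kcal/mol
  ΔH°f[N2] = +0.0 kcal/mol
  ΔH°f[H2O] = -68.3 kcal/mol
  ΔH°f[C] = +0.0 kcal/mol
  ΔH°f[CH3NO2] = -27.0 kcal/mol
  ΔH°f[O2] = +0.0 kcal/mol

Products: 1·(-94.0) + 1·(+0.0) + 3·(-68.3) + 1·(+0.0) = -298.9
Reactants: 1/2·(+0.0) + 2·(-27.0) = -54.0
ΔHrxn = (-298.9) − (-54.0) = -244.9 kcal/mol

ΔHrxn = -244.9 kcal/mol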